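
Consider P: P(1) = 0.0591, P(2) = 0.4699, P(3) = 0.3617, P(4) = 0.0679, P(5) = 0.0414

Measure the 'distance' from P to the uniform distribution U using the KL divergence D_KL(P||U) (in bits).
0.5844 bits

U(i) = 1/5 for all i

D_KL(P||U) = Σ P(x) log₂(P(x) / (1/5))
           = Σ P(x) log₂(P(x)) + log₂(5)
           = log₂(5) - H(P)

H(P) = -Σ P(x) log₂(P(x)):
  -P(1)·log₂(P(1)) = -(0.0591)·log₂(0.0591) = 0.24117
  -P(2)·log₂(P(2)) = -(0.4699)·log₂(0.4699) = 0.51199
  -P(3)·log₂(P(3)) = -(0.3617)·log₂(0.3617) = 0.53066
  -P(4)·log₂(P(4)) = -(0.0679)·log₂(0.0679) = 0.26348
  -P(5)·log₂(P(5)) = -(0.0414)·log₂(0.0414) = 0.19020
H(P) = 0.24117 + 0.51199 + 0.53066 + 0.26348 + 0.19020 = 1.73750 bits

log₂(5) = 2.32193 bits

D_KL(P||U) = 2.32193 - 1.73750 = 0.58443 ≈ 0.5844 bits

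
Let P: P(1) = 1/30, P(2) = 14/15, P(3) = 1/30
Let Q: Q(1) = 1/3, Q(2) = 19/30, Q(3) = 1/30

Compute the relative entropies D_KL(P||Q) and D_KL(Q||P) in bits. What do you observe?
D_KL(P||Q) = 0.4114 bits, D_KL(Q||P) = 0.7530 bits. The two directions give different values (D_KL(Q||P) exceeds D_KL(P||Q) by 0.3416 bits): KL divergence is asymmetric.

D_KL(P||Q) = Σ P(x) log₂(P(x)/Q(x))

Computing term by term:
  P(1)·log₂(P(1)/Q(1)) = (1/30)·log₂((1/30)/(1/3)) = -0.11073
  P(2)·log₂(P(2)/Q(2)) = (14/15)·log₂((14/15)/(19/30)) = 0.52213
  P(3)·log₂(P(3)/Q(3)) = (1/30)·log₂((1/30)/(1/30)) = 0.00000

D_KL(P||Q) = -0.11073 + 0.52213 + 0.00000 = 0.41140 ≈ 0.4114 bits

D_KL(Q||P) = Σ Q(x) log₂(Q(x)/P(x))

Computing term by term:
  Q(1)·log₂(Q(1)/P(1)) = (1/3)·log₂((1/3)/(1/30)) = 1.10731
  Q(2)·log₂(Q(2)/P(2)) = (19/30)·log₂((19/30)/(14/15)) = -0.35430
  Q(3)·log₂(Q(3)/P(3)) = (1/30)·log₂((1/30)/(1/30)) = 0.00000

D_KL(Q||P) = 1.10731 - 0.35430 + 0.00000 = 0.75301 ≈ 0.7530 bits

These are NOT equal (difference: 0.3416 bits). KL divergence is asymmetric: D_KL(P||Q) ≠ D_KL(Q||P) in general.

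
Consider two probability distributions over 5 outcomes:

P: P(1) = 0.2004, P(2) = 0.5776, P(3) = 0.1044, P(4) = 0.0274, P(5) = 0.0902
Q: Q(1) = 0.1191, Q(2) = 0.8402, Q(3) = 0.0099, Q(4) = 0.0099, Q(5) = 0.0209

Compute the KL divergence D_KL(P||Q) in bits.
0.4235 bits

D_KL(P||Q) = Σ P(x) log₂(P(x)/Q(x))

Computing term by term:
  P(1)·log₂(P(1)/Q(1)) = 0.2004·log₂(0.2004/0.1191) = 0.15044
  P(2)·log₂(P(2)/Q(2)) = 0.5776·log₂(0.5776/0.8402) = -0.31229
  P(3)·log₂(P(3)/Q(3)) = 0.1044·log₂(0.1044/0.0099) = 0.35481
  P(4)·log₂(P(4)/Q(4)) = 0.0274·log₂(0.0274/0.0099) = 0.04024
  P(5)·log₂(P(5)/Q(5)) = 0.0902·log₂(0.0902/0.0209) = 0.19029

D_KL(P||Q) = 0.15044 - 0.31229 + 0.35481 + 0.04024 + 0.19029 = 0.42349 ≈ 0.4235 bits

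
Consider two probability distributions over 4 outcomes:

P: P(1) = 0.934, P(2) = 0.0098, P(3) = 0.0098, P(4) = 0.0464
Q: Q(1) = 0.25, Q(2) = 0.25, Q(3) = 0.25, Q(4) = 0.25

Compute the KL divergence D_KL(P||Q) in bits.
1.5717 bits

D_KL(P||Q) = Σ P(x) log₂(P(x)/Q(x))

Computing term by term:
  P(1)·log₂(P(1)/Q(1)) = 0.934·log₂(0.934/0.25) = 1.77600
  P(2)·log₂(P(2)/Q(2)) = 0.0098·log₂(0.0098/0.25) = -0.04580
  P(3)·log₂(P(3)/Q(3)) = 0.0098·log₂(0.0098/0.25) = -0.04580
  P(4)·log₂(P(4)/Q(4)) = 0.0464·log₂(0.0464/0.25) = -0.11274

D_KL(P||Q) = 1.77600 - 0.04580 - 0.04580 - 0.11274 = 1.57166 ≈ 1.5717 bits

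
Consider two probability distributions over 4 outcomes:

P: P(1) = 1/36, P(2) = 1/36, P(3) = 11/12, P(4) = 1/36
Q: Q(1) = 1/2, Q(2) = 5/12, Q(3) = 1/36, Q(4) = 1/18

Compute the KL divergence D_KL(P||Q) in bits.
4.3719 bits

D_KL(P||Q) = Σ P(x) log₂(P(x)/Q(x))

Computing term by term:
  P(1)·log₂(P(1)/Q(1)) = (1/36)·log₂((1/36)/(1/2)) = -0.11583
  P(2)·log₂(P(2)/Q(2)) = (1/36)·log₂((1/36)/(5/12)) = -0.10852
  P(3)·log₂(P(3)/Q(3)) = (11/12)·log₂((11/12)/(1/36)) = 4.62403
  P(4)·log₂(P(4)/Q(4)) = (1/36)·log₂((1/36)/(1/18)) = -0.02778

D_KL(P||Q) = -0.11583 - 0.10852 + 4.62403 - 0.02778 = 4.37190 ≈ 4.3719 bits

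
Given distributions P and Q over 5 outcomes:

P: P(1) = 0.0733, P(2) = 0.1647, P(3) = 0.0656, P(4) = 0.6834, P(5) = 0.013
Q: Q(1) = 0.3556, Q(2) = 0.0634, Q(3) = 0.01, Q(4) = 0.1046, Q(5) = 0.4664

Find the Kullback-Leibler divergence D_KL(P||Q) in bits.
2.0213 bits

D_KL(P||Q) = Σ P(x) log₂(P(x)/Q(x))

Computing term by term:
  P(1)·log₂(P(1)/Q(1)) = 0.0733·log₂(0.0733/0.3556) = -0.16700
  P(2)·log₂(P(2)/Q(2)) = 0.1647·log₂(0.1647/0.0634) = 0.22684
  P(3)·log₂(P(3)/Q(3)) = 0.0656·log₂(0.0656/0.01) = 0.17802
  P(4)·log₂(P(4)/Q(4)) = 0.6834·log₂(0.6834/0.1046) = 1.85054
  P(5)·log₂(P(5)/Q(5)) = 0.013·log₂(0.013/0.4664) = -0.06714

D_KL(P||Q) = -0.16700 + 0.22684 + 0.17802 + 1.85054 - 0.06714 = 2.02126 ≈ 2.0213 bits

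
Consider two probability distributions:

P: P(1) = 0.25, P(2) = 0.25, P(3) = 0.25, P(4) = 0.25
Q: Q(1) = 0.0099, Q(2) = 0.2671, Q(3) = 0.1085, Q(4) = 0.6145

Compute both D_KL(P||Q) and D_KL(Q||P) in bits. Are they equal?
D_KL(P||Q) = 1.1174 bits, D_KL(Q||P) = 0.6460 bits. No, they are not equal.

D_KL(P||Q) = Σ P(x) log₂(P(x)/Q(x))

Computing term by term:
  P(1)·log₂(P(1)/Q(1)) = 0.25·log₂(0.25/0.0099) = 1.16459
  P(2)·log₂(P(2)/Q(2)) = 0.25·log₂(0.25/0.2671) = -0.02386
  P(3)·log₂(P(3)/Q(3)) = 0.25·log₂(0.25/0.1085) = 0.30106
  P(4)·log₂(P(4)/Q(4)) = 0.25·log₂(0.25/0.6145) = -0.32437

D_KL(P||Q) = 1.16459 - 0.02386 + 0.30106 - 0.32437 = 1.11742 ≈ 1.1174 bits

D_KL(Q||P) = Σ Q(x) log₂(Q(x)/P(x))

Computing term by term:
  Q(1)·log₂(Q(1)/P(1)) = 0.0099·log₂(0.0099/0.25) = -0.04612
  Q(2)·log₂(Q(2)/P(2)) = 0.2671·log₂(0.2671/0.25) = 0.02550
  Q(3)·log₂(Q(3)/P(3)) = 0.1085·log₂(0.1085/0.25) = -0.13066
  Q(4)·log₂(Q(4)/P(4)) = 0.6145·log₂(0.6145/0.25) = 0.79730

D_KL(Q||P) = -0.04612 + 0.02550 - 0.13066 + 0.79730 = 0.64602 ≈ 0.6460 bits

These are NOT equal (difference: 0.4714 bits). KL divergence is asymmetric: D_KL(P||Q) ≠ D_KL(Q||P) in general.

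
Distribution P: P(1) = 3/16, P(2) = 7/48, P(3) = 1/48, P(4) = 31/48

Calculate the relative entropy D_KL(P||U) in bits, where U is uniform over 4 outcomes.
0.6184 bits

U(i) = 1/4 for all i

D_KL(P||U) = Σ P(x) log₂(P(x) / (1/4))
           = Σ P(x) log₂(P(x)) + log₂(4)
           = log₂(4) - H(P)

H(P) = -Σ P(x) log₂(P(x)):
  -P(1)·log₂(P(1)) = -(3/16)·log₂(3/16) = 0.45282
  -P(2)·log₂(P(2)) = -(7/48)·log₂(7/48) = 0.40507
  -P(3)·log₂(P(3)) = -(1/48)·log₂(1/48) = 0.11635
  -P(4)·log₂(P(4)) = -(31/48)·log₂(31/48) = 0.40737
H(P) = 0.45282 + 0.40507 + 0.11635 + 0.40737 = 1.38161 bits

log₂(4) = 2.00000 bits

D_KL(P||U) = 2.00000 - 1.38161 = 0.61839 ≈ 0.6184 bits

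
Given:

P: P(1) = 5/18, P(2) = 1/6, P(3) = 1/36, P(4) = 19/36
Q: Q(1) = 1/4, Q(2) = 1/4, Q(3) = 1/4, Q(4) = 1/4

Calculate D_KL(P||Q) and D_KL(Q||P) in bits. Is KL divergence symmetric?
D_KL(P||Q) = 0.4256 bits, D_KL(Q||P) = 0.6312 bits. No, KL divergence is not symmetric.

D_KL(P||Q) = Σ P(x) log₂(P(x)/Q(x))

Computing term by term:
  P(1)·log₂(P(1)/Q(1)) = (5/18)·log₂((5/18)/(1/4)) = 0.04222
  P(2)·log₂(P(2)/Q(2)) = (1/6)·log₂((1/6)/(1/4)) = -0.09749
  P(3)·log₂(P(3)/Q(3)) = (1/36)·log₂((1/36)/(1/4)) = -0.08805
  P(4)·log₂(P(4)/Q(4)) = (19/36)·log₂((19/36)/(1/4)) = 0.56895

D_KL(P||Q) = 0.04222 - 0.09749 - 0.08805 + 0.56895 = 0.42563 ≈ 0.4256 bits

D_KL(Q||P) = Σ Q(x) log₂(Q(x)/P(x))

Computing term by term:
  Q(1)·log₂(Q(1)/P(1)) = (1/4)·log₂((1/4)/(5/18)) = -0.03800
  Q(2)·log₂(Q(2)/P(2)) = (1/4)·log₂((1/4)/(1/6)) = 0.14624
  Q(3)·log₂(Q(3)/P(3)) = (1/4)·log₂((1/4)/(1/36)) = 0.79248
  Q(4)·log₂(Q(4)/P(4)) = (1/4)·log₂((1/4)/(19/36)) = -0.26950

D_KL(Q||P) = -0.03800 + 0.14624 + 0.79248 - 0.26950 = 0.63122 ≈ 0.6312 bits

These are NOT equal (difference: 0.2056 bits). KL divergence is asymmetric: D_KL(P||Q) ≠ D_KL(Q||P) in general.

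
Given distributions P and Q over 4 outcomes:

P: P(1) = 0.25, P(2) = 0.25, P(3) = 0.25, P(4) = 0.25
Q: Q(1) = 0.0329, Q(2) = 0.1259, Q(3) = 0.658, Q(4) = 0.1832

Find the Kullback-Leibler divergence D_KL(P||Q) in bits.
0.7419 bits

D_KL(P||Q) = Σ P(x) log₂(P(x)/Q(x))

Computing term by term:
  P(1)·log₂(P(1)/Q(1)) = 0.25·log₂(0.25/0.0329) = 0.73144
  P(2)·log₂(P(2)/Q(2)) = 0.25·log₂(0.25/0.1259) = 0.24741
  P(3)·log₂(P(3)/Q(3)) = 0.25·log₂(0.25/0.658) = -0.34904
  P(4)·log₂(P(4)/Q(4)) = 0.25·log₂(0.25/0.1832) = 0.11213

D_KL(P||Q) = 0.73144 + 0.24741 - 0.34904 + 0.11213 = 0.74194 ≈ 0.7419 bits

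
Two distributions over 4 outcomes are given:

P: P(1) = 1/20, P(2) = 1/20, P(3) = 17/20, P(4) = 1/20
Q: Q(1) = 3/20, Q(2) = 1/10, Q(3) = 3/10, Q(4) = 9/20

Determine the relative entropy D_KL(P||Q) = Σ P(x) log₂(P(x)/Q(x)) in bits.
0.9894 bits

D_KL(P||Q) = Σ P(x) log₂(P(x)/Q(x))

Computing term by term:
  P(1)·log₂(P(1)/Q(1)) = (1/20)·log₂((1/20)/(3/20)) = -0.07925
  P(2)·log₂(P(2)/Q(2)) = (1/20)·log₂((1/20)/(1/10)) = -0.05000
  P(3)·log₂(P(3)/Q(3)) = (17/20)·log₂((17/20)/(3/10)) = 1.27713
  P(4)·log₂(P(4)/Q(4)) = (1/20)·log₂((1/20)/(9/20)) = -0.15850

D_KL(P||Q) = -0.07925 - 0.05000 + 1.27713 - 0.15850 = 0.98938 ≈ 0.9894 bits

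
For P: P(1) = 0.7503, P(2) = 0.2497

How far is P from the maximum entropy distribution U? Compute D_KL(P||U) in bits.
0.1892 bits

U(i) = 1/2 for all i

D_KL(P||U) = Σ P(x) log₂(P(x) / (1/2))
           = Σ P(x) log₂(P(x)) + log₂(2)
           = log₂(2) - H(P)

H(P) = -Σ P(x) log₂(P(x)):
  -P(1)·log₂(P(1)) = -(0.7503)·log₂(0.7503) = 0.31097
  -P(2)·log₂(P(2)) = -(0.2497)·log₂(0.2497) = 0.49983
H(P) = 0.31097 + 0.49983 = 0.81080 bits

log₂(2) = 1.00000 bits

D_KL(P||U) = 1.00000 - 0.81080 = 0.18920 ≈ 0.1892 bits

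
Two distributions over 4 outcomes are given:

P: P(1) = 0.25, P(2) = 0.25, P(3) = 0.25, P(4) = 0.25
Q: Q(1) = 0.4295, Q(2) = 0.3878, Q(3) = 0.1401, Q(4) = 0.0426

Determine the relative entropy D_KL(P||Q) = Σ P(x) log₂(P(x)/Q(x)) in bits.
0.4936 bits

D_KL(P||Q) = Σ P(x) log₂(P(x)/Q(x))

Computing term by term:
  P(1)·log₂(P(1)/Q(1)) = 0.25·log₂(0.25/0.4295) = -0.19518
  P(2)·log₂(P(2)/Q(2)) = 0.25·log₂(0.25/0.3878) = -0.15835
  P(3)·log₂(P(3)/Q(3)) = 0.25·log₂(0.25/0.1401) = 0.20887
  P(4)·log₂(P(4)/Q(4)) = 0.25·log₂(0.25/0.0426) = 0.63825

D_KL(P||Q) = -0.19518 - 0.15835 + 0.20887 + 0.63825 = 0.49359 ≈ 0.4936 bits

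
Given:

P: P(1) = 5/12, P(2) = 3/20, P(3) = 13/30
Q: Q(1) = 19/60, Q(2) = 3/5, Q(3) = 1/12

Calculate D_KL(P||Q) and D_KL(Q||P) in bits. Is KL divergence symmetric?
D_KL(P||Q) = 0.8957 bits, D_KL(Q||P) = 0.8764 bits. No, KL divergence is not symmetric.

D_KL(P||Q) = Σ P(x) log₂(P(x)/Q(x))

Computing term by term:
  P(1)·log₂(P(1)/Q(1)) = (5/12)·log₂((5/12)/(19/60)) = 0.16497
  P(2)·log₂(P(2)/Q(2)) = (3/20)·log₂((3/20)/(3/5)) = -0.30000
  P(3)·log₂(P(3)/Q(3)) = (13/30)·log₂((13/30)/(1/12)) = 1.03069

D_KL(P||Q) = 0.16497 - 0.30000 + 1.03069 = 0.89566 ≈ 0.8957 bits

D_KL(Q||P) = Σ Q(x) log₂(Q(x)/P(x))

Computing term by term:
  Q(1)·log₂(Q(1)/P(1)) = (19/60)·log₂((19/60)/(5/12)) = -0.12538
  Q(2)·log₂(Q(2)/P(2)) = (3/5)·log₂((3/5)/(3/20)) = 1.20000
  Q(3)·log₂(Q(3)/P(3)) = (1/12)·log₂((1/12)/(13/30)) = -0.19821

D_KL(Q||P) = -0.12538 + 1.20000 - 0.19821 = 0.87641 ≈ 0.8764 bits

These are NOT equal (difference: 0.0193 bits). KL divergence is asymmetric: D_KL(P||Q) ≠ D_KL(Q||P) in general.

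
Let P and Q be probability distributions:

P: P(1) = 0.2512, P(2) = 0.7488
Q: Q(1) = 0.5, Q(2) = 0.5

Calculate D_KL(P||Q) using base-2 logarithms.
0.1868 bits

D_KL(P||Q) = Σ P(x) log₂(P(x)/Q(x))

Computing term by term:
  P(1)·log₂(P(1)/Q(1)) = 0.2512·log₂(0.2512/0.5) = -0.24946
  P(2)·log₂(P(2)/Q(2)) = 0.7488·log₂(0.7488/0.5) = 0.43629

D_KL(P||Q) = -0.24946 + 0.43629 = 0.18683 ≈ 0.1868 bits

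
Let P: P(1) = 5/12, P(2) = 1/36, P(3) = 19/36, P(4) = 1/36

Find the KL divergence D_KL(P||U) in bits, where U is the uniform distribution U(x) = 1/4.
0.6999 bits

U(i) = 1/4 for all i

D_KL(P||U) = Σ P(x) log₂(P(x) / (1/4))
           = Σ P(x) log₂(P(x)) + log₂(4)
           = log₂(4) - H(P)

H(P) = -Σ P(x) log₂(P(x)):
  -P(1)·log₂(P(1)) = -(5/12)·log₂(5/12) = 0.52626
  -P(2)·log₂(P(2)) = -(1/36)·log₂(1/36) = 0.14361
  -P(3)·log₂(P(3)) = -(19/36)·log₂(19/36) = 0.48661
  -P(4)·log₂(P(4)) = -(1/36)·log₂(1/36) = 0.14361
H(P) = 0.52626 + 0.14361 + 0.48661 + 0.14361 = 1.30009 bits

log₂(4) = 2.00000 bits

D_KL(P||U) = 2.00000 - 1.30009 = 0.69991 ≈ 0.6999 bits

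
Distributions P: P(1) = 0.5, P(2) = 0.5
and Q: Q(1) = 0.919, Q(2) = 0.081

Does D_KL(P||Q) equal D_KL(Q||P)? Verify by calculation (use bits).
D_KL(P||Q) = 0.8739 bits, D_KL(Q||P) = 0.5943 bits. No — D_KL(P||Q) ≠ D_KL(Q||P) for this pair.

D_KL(P||Q) = Σ P(x) log₂(P(x)/Q(x))

Computing term by term:
  P(1)·log₂(P(1)/Q(1)) = 0.5·log₂(0.5/0.919) = -0.43907
  P(2)·log₂(P(2)/Q(2)) = 0.5·log₂(0.5/0.081) = 1.31297

D_KL(P||Q) = -0.43907 + 1.31297 = 0.87390 ≈ 0.8739 bits

D_KL(Q||P) = Σ Q(x) log₂(Q(x)/P(x))

Computing term by term:
  Q(1)·log₂(Q(1)/P(1)) = 0.919·log₂(0.919/0.5) = 0.80701
  Q(2)·log₂(Q(2)/P(2)) = 0.081·log₂(0.081/0.5) = -0.21270

D_KL(Q||P) = 0.80701 - 0.21270 = 0.59431 ≈ 0.5943 bits

These are NOT equal (difference: 0.2796 bits). KL divergence is asymmetric: D_KL(P||Q) ≠ D_KL(Q||P) in general.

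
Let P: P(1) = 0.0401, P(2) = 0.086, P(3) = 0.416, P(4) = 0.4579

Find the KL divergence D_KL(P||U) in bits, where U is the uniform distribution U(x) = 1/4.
0.4671 bits

U(i) = 1/4 for all i

D_KL(P||U) = Σ P(x) log₂(P(x) / (1/4))
           = Σ P(x) log₂(P(x)) + log₂(4)
           = log₂(4) - H(P)

H(P) = -Σ P(x) log₂(P(x)):
  -P(1)·log₂(P(1)) = -(0.0401)·log₂(0.0401) = 0.18607
  -P(2)·log₂(P(2)) = -(0.086)·log₂(0.086) = 0.30440
  -P(3)·log₂(P(3)) = -(0.416)·log₂(0.416) = 0.52638
  -P(4)·log₂(P(4)) = -(0.4579)·log₂(0.4579) = 0.51601
H(P) = 0.18607 + 0.30440 + 0.52638 + 0.51601 = 1.53286 bits

log₂(4) = 2.00000 bits

D_KL(P||U) = 2.00000 - 1.53286 = 0.46714 ≈ 0.4671 bits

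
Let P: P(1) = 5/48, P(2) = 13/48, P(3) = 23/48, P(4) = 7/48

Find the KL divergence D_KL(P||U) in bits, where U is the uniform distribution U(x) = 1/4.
0.2361 bits

U(i) = 1/4 for all i

D_KL(P||U) = Σ P(x) log₂(P(x) / (1/4))
           = Σ P(x) log₂(P(x)) + log₂(4)
           = log₂(4) - H(P)

H(P) = -Σ P(x) log₂(P(x)):
  -P(1)·log₂(P(1)) = -(5/48)·log₂(5/48) = 0.33990
  -P(2)·log₂(P(2)) = -(13/48)·log₂(13/48) = 0.51039
  -P(3)·log₂(P(3)) = -(23/48)·log₂(23/48) = 0.50859
  -P(4)·log₂(P(4)) = -(7/48)·log₂(7/48) = 0.40507
H(P) = 0.33990 + 0.51039 + 0.50859 + 0.40507 = 1.76395 bits

log₂(4) = 2.00000 bits

D_KL(P||U) = 2.00000 - 1.76395 = 0.23605 ≈ 0.2361 bits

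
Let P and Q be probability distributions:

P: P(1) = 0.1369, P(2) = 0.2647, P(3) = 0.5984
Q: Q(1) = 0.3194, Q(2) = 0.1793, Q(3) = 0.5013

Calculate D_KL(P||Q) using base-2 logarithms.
0.1343 bits

D_KL(P||Q) = Σ P(x) log₂(P(x)/Q(x))

Computing term by term:
  P(1)·log₂(P(1)/Q(1)) = 0.1369·log₂(0.1369/0.3194) = -0.16732
  P(2)·log₂(P(2)/Q(2)) = 0.2647·log₂(0.2647/0.1793) = 0.14876
  P(3)·log₂(P(3)/Q(3)) = 0.5984·log₂(0.5984/0.5013) = 0.15285

D_KL(P||Q) = -0.16732 + 0.14876 + 0.15285 = 0.13429 ≈ 0.1343 bits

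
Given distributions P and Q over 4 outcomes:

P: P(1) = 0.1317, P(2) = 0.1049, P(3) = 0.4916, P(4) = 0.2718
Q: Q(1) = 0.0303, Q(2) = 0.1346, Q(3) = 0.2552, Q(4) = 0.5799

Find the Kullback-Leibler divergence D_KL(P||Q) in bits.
0.4093 bits

D_KL(P||Q) = Σ P(x) log₂(P(x)/Q(x))

Computing term by term:
  P(1)·log₂(P(1)/Q(1)) = 0.1317·log₂(0.1317/0.0303) = 0.27919
  P(2)·log₂(P(2)/Q(2)) = 0.1049·log₂(0.1049/0.1346) = -0.03773
  P(3)·log₂(P(3)/Q(3)) = 0.4916·log₂(0.4916/0.2552) = 0.46498
  P(4)·log₂(P(4)/Q(4)) = 0.2718·log₂(0.2718/0.5799) = -0.29715

D_KL(P||Q) = 0.27919 - 0.03773 + 0.46498 - 0.29715 = 0.40929 ≈ 0.4093 bits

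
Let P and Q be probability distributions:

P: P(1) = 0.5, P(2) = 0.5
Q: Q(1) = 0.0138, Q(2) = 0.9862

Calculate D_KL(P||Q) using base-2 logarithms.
2.0996 bits

D_KL(P||Q) = Σ P(x) log₂(P(x)/Q(x))

Computing term by term:
  P(1)·log₂(P(1)/Q(1)) = 0.5·log₂(0.5/0.0138) = 2.58959
  P(2)·log₂(P(2)/Q(2)) = 0.5·log₂(0.5/0.9862) = -0.48998

D_KL(P||Q) = 2.58959 - 0.48998 = 2.09961 ≈ 2.0996 bits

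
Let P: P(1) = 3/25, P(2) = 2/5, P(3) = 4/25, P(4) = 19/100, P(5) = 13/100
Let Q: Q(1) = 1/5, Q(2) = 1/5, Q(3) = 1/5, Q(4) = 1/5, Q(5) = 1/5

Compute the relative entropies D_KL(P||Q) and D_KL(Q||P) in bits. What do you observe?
D_KL(P||Q) = 0.1652 bits, D_KL(Q||P) = 0.1509 bits. The two directions give different values (D_KL(P||Q) exceeds D_KL(Q||P) by 0.0143 bits): KL divergence is asymmetric.

D_KL(P||Q) = Σ P(x) log₂(P(x)/Q(x))

Computing term by term:
  P(1)·log₂(P(1)/Q(1)) = (3/25)·log₂((3/25)/(1/5)) = -0.08844
  P(2)·log₂(P(2)/Q(2)) = (2/5)·log₂((2/5)/(1/5)) = 0.40000
  P(3)·log₂(P(3)/Q(3)) = (4/25)·log₂((4/25)/(1/5)) = -0.05151
  P(4)·log₂(P(4)/Q(4)) = (19/100)·log₂((19/100)/(1/5)) = -0.01406
  P(5)·log₂(P(5)/Q(5)) = (13/100)·log₂((13/100)/(1/5)) = -0.08079

D_KL(P||Q) = -0.08844 + 0.40000 - 0.05151 - 0.01406 - 0.08079 = 0.16520 ≈ 0.1652 bits

D_KL(Q||P) = Σ Q(x) log₂(Q(x)/P(x))

Computing term by term:
  Q(1)·log₂(Q(1)/P(1)) = (1/5)·log₂((1/5)/(3/25)) = 0.14739
  Q(2)·log₂(Q(2)/P(2)) = (1/5)·log₂((1/5)/(2/5)) = -0.20000
  Q(3)·log₂(Q(3)/P(3)) = (1/5)·log₂((1/5)/(4/25)) = 0.06439
  Q(4)·log₂(Q(4)/P(4)) = (1/5)·log₂((1/5)/(19/100)) = 0.01480
  Q(5)·log₂(Q(5)/P(5)) = (1/5)·log₂((1/5)/(13/100)) = 0.12430

D_KL(Q||P) = 0.14739 - 0.20000 + 0.06439 + 0.01480 + 0.12430 = 0.15088 ≈ 0.1509 bits

These are NOT equal (difference: 0.0143 bits). KL divergence is asymmetric: D_KL(P||Q) ≠ D_KL(Q||P) in general.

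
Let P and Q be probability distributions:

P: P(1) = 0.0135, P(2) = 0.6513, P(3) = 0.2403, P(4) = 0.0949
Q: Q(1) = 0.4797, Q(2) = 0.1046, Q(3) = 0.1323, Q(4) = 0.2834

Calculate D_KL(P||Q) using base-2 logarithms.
1.7060 bits

D_KL(P||Q) = Σ P(x) log₂(P(x)/Q(x))

Computing term by term:
  P(1)·log₂(P(1)/Q(1)) = 0.0135·log₂(0.0135/0.4797) = -0.06954
  P(2)·log₂(P(2)/Q(2)) = 0.6513·log₂(0.6513/0.1046) = 1.71842
  P(3)·log₂(P(3)/Q(3)) = 0.2403·log₂(0.2403/0.1323) = 0.20690
  P(4)·log₂(P(4)/Q(4)) = 0.0949·log₂(0.0949/0.2834) = -0.14979

D_KL(P||Q) = -0.06954 + 1.71842 + 0.20690 - 0.14979 = 1.70599 ≈ 1.7060 bits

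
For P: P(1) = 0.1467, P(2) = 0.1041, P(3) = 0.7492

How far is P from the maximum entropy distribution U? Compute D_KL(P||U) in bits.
0.5269 bits

U(i) = 1/3 for all i

D_KL(P||U) = Σ P(x) log₂(P(x) / (1/3))
           = Σ P(x) log₂(P(x)) + log₂(3)
           = log₂(3) - H(P)

H(P) = -Σ P(x) log₂(P(x)):
  -P(1)·log₂(P(1)) = -(0.1467)·log₂(0.1467) = 0.40622
  -P(2)·log₂(P(2)) = -(0.1041)·log₂(0.1041) = 0.33978
  -P(3)·log₂(P(3)) = -(0.7492)·log₂(0.7492) = 0.31210
H(P) = 0.40622 + 0.33978 + 0.31210 = 1.05810 bits

log₂(3) = 1.58496 bits

D_KL(P||U) = 1.58496 - 1.05810 = 0.52686 ≈ 0.5269 bits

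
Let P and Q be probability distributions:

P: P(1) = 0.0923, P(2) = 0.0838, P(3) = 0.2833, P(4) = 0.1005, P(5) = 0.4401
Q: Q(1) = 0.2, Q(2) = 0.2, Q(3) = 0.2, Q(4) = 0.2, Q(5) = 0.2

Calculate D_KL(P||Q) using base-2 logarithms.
0.3352 bits

D_KL(P||Q) = Σ P(x) log₂(P(x)/Q(x))

Computing term by term:
  P(1)·log₂(P(1)/Q(1)) = 0.0923·log₂(0.0923/0.2) = -0.10297
  P(2)·log₂(P(2)/Q(2)) = 0.0838·log₂(0.0838/0.2) = -0.10517
  P(3)·log₂(P(3)/Q(3)) = 0.2833·log₂(0.2833/0.2) = 0.14231
  P(4)·log₂(P(4)/Q(4)) = 0.1005·log₂(0.1005/0.2) = -0.09978
  P(5)·log₂(P(5)/Q(5)) = 0.4401·log₂(0.4401/0.2) = 0.50076

D_KL(P||Q) = -0.10297 - 0.10517 + 0.14231 - 0.09978 + 0.50076 = 0.33515 ≈ 0.3352 bits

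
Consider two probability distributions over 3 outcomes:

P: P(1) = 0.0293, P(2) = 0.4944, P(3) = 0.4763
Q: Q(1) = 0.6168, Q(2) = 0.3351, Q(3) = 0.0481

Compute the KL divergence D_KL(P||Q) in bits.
1.7241 bits

D_KL(P||Q) = Σ P(x) log₂(P(x)/Q(x))

Computing term by term:
  P(1)·log₂(P(1)/Q(1)) = 0.0293·log₂(0.0293/0.6168) = -0.12880
  P(2)·log₂(P(2)/Q(2)) = 0.4944·log₂(0.4944/0.3351) = 0.27740
  P(3)·log₂(P(3)/Q(3)) = 0.4763·log₂(0.4763/0.0481) = 1.57549

D_KL(P||Q) = -0.12880 + 0.27740 + 1.57549 = 1.72409 ≈ 1.7241 bits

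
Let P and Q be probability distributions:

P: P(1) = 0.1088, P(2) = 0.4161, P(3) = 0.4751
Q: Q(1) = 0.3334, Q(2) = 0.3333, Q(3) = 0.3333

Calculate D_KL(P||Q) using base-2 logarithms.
0.2004 bits

D_KL(P||Q) = Σ P(x) log₂(P(x)/Q(x))

Computing term by term:
  P(1)·log₂(P(1)/Q(1)) = 0.1088·log₂(0.1088/0.3334) = -0.17577
  P(2)·log₂(P(2)/Q(2)) = 0.4161·log₂(0.4161/0.3333) = 0.13320
  P(3)·log₂(P(3)/Q(3)) = 0.4751·log₂(0.4751/0.3333) = 0.24297

D_KL(P||Q) = -0.17577 + 0.13320 + 0.24297 = 0.20040 ≈ 0.2004 bits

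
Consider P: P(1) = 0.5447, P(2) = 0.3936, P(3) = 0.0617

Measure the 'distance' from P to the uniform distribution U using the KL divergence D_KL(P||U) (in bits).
0.3301 bits

U(i) = 1/3 for all i

D_KL(P||U) = Σ P(x) log₂(P(x) / (1/3))
           = Σ P(x) log₂(P(x)) + log₂(3)
           = log₂(3) - H(P)

H(P) = -Σ P(x) log₂(P(x)):
  -P(1)·log₂(P(1)) = -(0.5447)·log₂(0.5447) = 0.47741
  -P(2)·log₂(P(2)) = -(0.3936)·log₂(0.3936) = 0.52947
  -P(3)·log₂(P(3)) = -(0.0617)·log₂(0.0617) = 0.24795
H(P) = 0.47741 + 0.52947 + 0.24795 = 1.25483 bits

log₂(3) = 1.58496 bits

D_KL(P||U) = 1.58496 - 1.25483 = 0.33013 ≈ 0.3301 bits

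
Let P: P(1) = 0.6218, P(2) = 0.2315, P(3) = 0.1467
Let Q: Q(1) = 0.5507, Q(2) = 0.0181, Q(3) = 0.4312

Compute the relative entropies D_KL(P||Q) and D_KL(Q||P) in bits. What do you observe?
D_KL(P||Q) = 0.7320 bits, D_KL(Q||P) = 0.5077 bits. The two directions give different values (D_KL(P||Q) exceeds D_KL(Q||P) by 0.2243 bits): KL divergence is asymmetric.

D_KL(P||Q) = Σ P(x) log₂(P(x)/Q(x))

Computing term by term:
  P(1)·log₂(P(1)/Q(1)) = 0.6218·log₂(0.6218/0.5507) = 0.10893
  P(2)·log₂(P(2)/Q(2)) = 0.2315·log₂(0.2315/0.0181) = 0.85121
  P(3)·log₂(P(3)/Q(3)) = 0.1467·log₂(0.1467/0.4312) = -0.22819

D_KL(P||Q) = 0.10893 + 0.85121 - 0.22819 = 0.73195 ≈ 0.7320 bits

D_KL(Q||P) = Σ Q(x) log₂(Q(x)/P(x))

Computing term by term:
  Q(1)·log₂(Q(1)/P(1)) = 0.5507·log₂(0.5507/0.6218) = -0.09647
  Q(2)·log₂(Q(2)/P(2)) = 0.0181·log₂(0.0181/0.2315) = -0.06655
  Q(3)·log₂(Q(3)/P(3)) = 0.4312·log₂(0.4312/0.1467) = 0.67073

D_KL(Q||P) = -0.09647 - 0.06655 + 0.67073 = 0.50771 ≈ 0.5077 bits

These are NOT equal (difference: 0.2243 bits). KL divergence is asymmetric: D_KL(P||Q) ≠ D_KL(Q||P) in general.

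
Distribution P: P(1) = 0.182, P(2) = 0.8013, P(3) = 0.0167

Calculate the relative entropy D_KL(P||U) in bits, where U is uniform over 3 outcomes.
0.7829 bits

U(i) = 1/3 for all i

D_KL(P||U) = Σ P(x) log₂(P(x) / (1/3))
           = Σ P(x) log₂(P(x)) + log₂(3)
           = log₂(3) - H(P)

H(P) = -Σ P(x) log₂(P(x)):
  -P(1)·log₂(P(1)) = -(0.182)·log₂(0.182) = 0.44735
  -P(2)·log₂(P(2)) = -(0.8013)·log₂(0.8013) = 0.25608
  -P(3)·log₂(P(3)) = -(0.0167)·log₂(0.0167) = 0.09860
H(P) = 0.44735 + 0.25608 + 0.09860 = 0.80203 bits

log₂(3) = 1.58496 bits

D_KL(P||U) = 1.58496 - 0.80203 = 0.78293 ≈ 0.7829 bits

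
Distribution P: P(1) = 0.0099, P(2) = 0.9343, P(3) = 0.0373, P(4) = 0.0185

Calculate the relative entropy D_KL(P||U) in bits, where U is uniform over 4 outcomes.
1.5590 bits

U(i) = 1/4 for all i

D_KL(P||U) = Σ P(x) log₂(P(x) / (1/4))
           = Σ P(x) log₂(P(x)) + log₂(4)
           = log₂(4) - H(P)

H(P) = -Σ P(x) log₂(P(x)):
  -P(1)·log₂(P(1)) = -(0.0099)·log₂(0.0099) = 0.06592
  -P(2)·log₂(P(2)) = -(0.9343)·log₂(0.9343) = 0.09160
  -P(3)·log₂(P(3)) = -(0.0373)·log₂(0.0373) = 0.17698
  -P(4)·log₂(P(4)) = -(0.0185)·log₂(0.0185) = 0.10649
H(P) = 0.06592 + 0.09160 + 0.17698 + 0.10649 = 0.44099 bits

log₂(4) = 2.00000 bits

D_KL(P||U) = 2.00000 - 0.44099 = 1.55901 ≈ 1.5590 bits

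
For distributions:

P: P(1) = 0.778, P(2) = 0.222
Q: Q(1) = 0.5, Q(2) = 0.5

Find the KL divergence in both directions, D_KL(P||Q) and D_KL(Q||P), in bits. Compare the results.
D_KL(P||Q) = 0.2362 bits, D_KL(Q||P) = 0.2668 bits. D_KL(Q||P) is larger than D_KL(P||Q) by 0.0306 bits; the two directions differ.

D_KL(P||Q) = Σ P(x) log₂(P(x)/Q(x))

Computing term by term:
  P(1)·log₂(P(1)/Q(1)) = 0.778·log₂(0.778/0.5) = 0.49624
  P(2)·log₂(P(2)/Q(2)) = 0.222·log₂(0.222/0.5) = -0.26004

D_KL(P||Q) = 0.49624 - 0.26004 = 0.23620 ≈ 0.2362 bits

D_KL(Q||P) = Σ Q(x) log₂(Q(x)/P(x))

Computing term by term:
  Q(1)·log₂(Q(1)/P(1)) = 0.5·log₂(0.5/0.778) = -0.31892
  Q(2)·log₂(Q(2)/P(2)) = 0.5·log₂(0.5/0.222) = 0.58568

D_KL(Q||P) = -0.31892 + 0.58568 = 0.26676 ≈ 0.2668 bits

These are NOT equal (difference: 0.0306 bits). KL divergence is asymmetric: D_KL(P||Q) ≠ D_KL(Q||P) in general.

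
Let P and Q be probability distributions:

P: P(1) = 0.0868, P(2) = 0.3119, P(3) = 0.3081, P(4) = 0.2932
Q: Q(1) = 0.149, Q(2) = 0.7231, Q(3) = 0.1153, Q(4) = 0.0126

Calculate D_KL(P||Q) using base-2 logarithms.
1.3221 bits

D_KL(P||Q) = Σ P(x) log₂(P(x)/Q(x))

Computing term by term:
  P(1)·log₂(P(1)/Q(1)) = 0.0868·log₂(0.0868/0.149) = -0.06766
  P(2)·log₂(P(2)/Q(2)) = 0.3119·log₂(0.3119/0.7231) = -0.37837
  P(3)·log₂(P(3)/Q(3)) = 0.3081·log₂(0.3081/0.1153) = 0.43689
  P(4)·log₂(P(4)/Q(4)) = 0.2932·log₂(0.2932/0.0126) = 1.33124

D_KL(P||Q) = -0.06766 - 0.37837 + 0.43689 + 1.33124 = 1.32210 ≈ 1.3221 bits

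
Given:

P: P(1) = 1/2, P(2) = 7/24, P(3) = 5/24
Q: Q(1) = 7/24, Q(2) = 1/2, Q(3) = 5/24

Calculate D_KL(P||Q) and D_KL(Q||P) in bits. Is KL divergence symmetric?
D_KL(P||Q) = 0.1620 bits, D_KL(Q||P) = 0.1620 bits. The two values coincide for this particular pair, but no — KL divergence is not symmetric in general.

D_KL(P||Q) = Σ P(x) log₂(P(x)/Q(x))

Computing term by term:
  P(1)·log₂(P(1)/Q(1)) = (1/2)·log₂((1/2)/(7/24)) = 0.38880
  P(2)·log₂(P(2)/Q(2)) = (7/24)·log₂((7/24)/(1/2)) = -0.22680
  P(3)·log₂(P(3)/Q(3)) = (5/24)·log₂((5/24)/(5/24)) = 0.00000

D_KL(P||Q) = 0.38880 - 0.22680 + 0.00000 = 0.16200 ≈ 0.1620 bits

D_KL(Q||P) = Σ Q(x) log₂(Q(x)/P(x))

Computing term by term:
  Q(1)·log₂(Q(1)/P(1)) = (7/24)·log₂((7/24)/(1/2)) = -0.22680
  Q(2)·log₂(Q(2)/P(2)) = (1/2)·log₂((1/2)/(7/24)) = 0.38880
  Q(3)·log₂(Q(3)/P(3)) = (5/24)·log₂((5/24)/(5/24)) = 0.00000

D_KL(Q||P) = -0.22680 + 0.38880 + 0.00000 = 0.16200 ≈ 0.1620 bits

These ARE equal here. Q is P with outcomes relabeled (Q(1) = P(2), Q(2) = P(1)) by a relabeling that is its own inverse, so the two sums contain exactly the same terms in a different order. This is a special case — KL divergence is not symmetric in general: D_KL(P||Q) ≠ D_KL(Q||P) for most P, Q.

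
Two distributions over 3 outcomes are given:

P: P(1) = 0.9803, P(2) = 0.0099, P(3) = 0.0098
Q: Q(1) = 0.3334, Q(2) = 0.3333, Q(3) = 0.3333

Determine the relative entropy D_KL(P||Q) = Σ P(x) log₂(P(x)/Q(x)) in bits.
1.4252 bits

D_KL(P||Q) = Σ P(x) log₂(P(x)/Q(x))

Computing term by term:
  P(1)·log₂(P(1)/Q(1)) = 0.9803·log₂(0.9803/0.3334) = 1.52532
  P(2)·log₂(P(2)/Q(2)) = 0.0099·log₂(0.0099/0.3333) = -0.05023
  P(3)·log₂(P(3)/Q(3)) = 0.0098·log₂(0.0098/0.3333) = -0.04986

D_KL(P||Q) = 1.52532 - 0.05023 - 0.04986 = 1.42523 ≈ 1.4252 bits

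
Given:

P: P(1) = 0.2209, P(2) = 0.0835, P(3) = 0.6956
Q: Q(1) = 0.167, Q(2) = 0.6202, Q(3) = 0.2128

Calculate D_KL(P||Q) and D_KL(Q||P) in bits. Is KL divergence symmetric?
D_KL(P||Q) = 1.0362 bits, D_KL(Q||P) = 1.3632 bits. No, KL divergence is not symmetric.

D_KL(P||Q) = Σ P(x) log₂(P(x)/Q(x))

Computing term by term:
  P(1)·log₂(P(1)/Q(1)) = 0.2209·log₂(0.2209/0.167) = 0.08914
  P(2)·log₂(P(2)/Q(2)) = 0.0835·log₂(0.0835/0.6202) = -0.24156
  P(3)·log₂(P(3)/Q(3)) = 0.6956·log₂(0.6956/0.2128) = 1.18861

D_KL(P||Q) = 0.08914 - 0.24156 + 1.18861 = 1.03619 ≈ 1.0362 bits

D_KL(Q||P) = Σ Q(x) log₂(Q(x)/P(x))

Computing term by term:
  Q(1)·log₂(Q(1)/P(1)) = 0.167·log₂(0.167/0.2209) = -0.06739
  Q(2)·log₂(Q(2)/P(2)) = 0.6202·log₂(0.6202/0.0835) = 1.79417
  Q(3)·log₂(Q(3)/P(3)) = 0.2128·log₂(0.2128/0.6956) = -0.36362

D_KL(Q||P) = -0.06739 + 1.79417 - 0.36362 = 1.36316 ≈ 1.3632 bits

These are NOT equal (difference: 0.3270 bits). KL divergence is asymmetric: D_KL(P||Q) ≠ D_KL(Q||P) in general.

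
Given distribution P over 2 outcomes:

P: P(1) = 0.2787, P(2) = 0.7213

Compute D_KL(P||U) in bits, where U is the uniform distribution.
0.1463 bits

U(i) = 1/2 for all i

D_KL(P||U) = Σ P(x) log₂(P(x) / (1/2))
           = Σ P(x) log₂(P(x)) + log₂(2)
           = log₂(2) - H(P)

H(P) = -Σ P(x) log₂(P(x)):
  -P(1)·log₂(P(1)) = -(0.2787)·log₂(0.2787) = 0.51370
  -P(2)·log₂(P(2)) = -(0.7213)·log₂(0.7213) = 0.33997
H(P) = 0.51370 + 0.33997 = 0.85367 bits

log₂(2) = 1.00000 bits

D_KL(P||U) = 1.00000 - 0.85367 = 0.14633 ≈ 0.1463 bits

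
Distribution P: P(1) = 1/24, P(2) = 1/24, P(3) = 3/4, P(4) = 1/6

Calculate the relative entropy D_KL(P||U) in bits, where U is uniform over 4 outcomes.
0.8758 bits

U(i) = 1/4 for all i

D_KL(P||U) = Σ P(x) log₂(P(x) / (1/4))
           = Σ P(x) log₂(P(x)) + log₂(4)
           = log₂(4) - H(P)

H(P) = -Σ P(x) log₂(P(x)):
  -P(1)·log₂(P(1)) = -(1/24)·log₂(1/24) = 0.19104
  -P(2)·log₂(P(2)) = -(1/24)·log₂(1/24) = 0.19104
  -P(3)·log₂(P(3)) = -(3/4)·log₂(3/4) = 0.31128
  -P(4)·log₂(P(4)) = -(1/6)·log₂(1/6) = 0.43083
H(P) = 0.19104 + 0.19104 + 0.31128 + 0.43083 = 1.12419 bits

log₂(4) = 2.00000 bits

D_KL(P||U) = 2.00000 - 1.12419 = 0.87581 ≈ 0.8758 bits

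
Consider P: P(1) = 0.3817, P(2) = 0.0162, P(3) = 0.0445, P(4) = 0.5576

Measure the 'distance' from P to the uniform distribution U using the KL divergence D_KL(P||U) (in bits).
0.7036 bits

U(i) = 1/4 for all i

D_KL(P||U) = Σ P(x) log₂(P(x) / (1/4))
           = Σ P(x) log₂(P(x)) + log₂(4)
           = log₂(4) - H(P)

H(P) = -Σ P(x) log₂(P(x)):
  -P(1)·log₂(P(1)) = -(0.3817)·log₂(0.3817) = 0.53037
  -P(2)·log₂(P(2)) = -(0.0162)·log₂(0.0162) = 0.09636
  -P(3)·log₂(P(3)) = -(0.0445)·log₂(0.0445) = 0.19981
  -P(4)·log₂(P(4)) = -(0.5576)·log₂(0.5576) = 0.46989
H(P) = 0.53037 + 0.09636 + 0.19981 + 0.46989 = 1.29643 bits

log₂(4) = 2.00000 bits

D_KL(P||U) = 2.00000 - 1.29643 = 0.70357 ≈ 0.7036 bits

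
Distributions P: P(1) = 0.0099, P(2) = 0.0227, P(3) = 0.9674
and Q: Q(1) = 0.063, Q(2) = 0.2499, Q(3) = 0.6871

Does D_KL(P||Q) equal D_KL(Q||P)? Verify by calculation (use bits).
D_KL(P||Q) = 0.3725 bits, D_KL(Q||P) = 0.6939 bits. No — D_KL(P||Q) ≠ D_KL(Q||P) for this pair.

D_KL(P||Q) = Σ P(x) log₂(P(x)/Q(x))

Computing term by term:
  P(1)·log₂(P(1)/Q(1)) = 0.0099·log₂(0.0099/0.063) = -0.02643
  P(2)·log₂(P(2)/Q(2)) = 0.0227·log₂(0.0227/0.2499) = -0.07856
  P(3)·log₂(P(3)/Q(3)) = 0.9674·log₂(0.9674/0.6871) = 0.47750

D_KL(P||Q) = -0.02643 - 0.07856 + 0.47750 = 0.37251 ≈ 0.3725 bits

D_KL(Q||P) = Σ Q(x) log₂(Q(x)/P(x))

Computing term by term:
  Q(1)·log₂(Q(1)/P(1)) = 0.063·log₂(0.063/0.0099) = 0.16820
  Q(2)·log₂(Q(2)/P(2)) = 0.2499·log₂(0.2499/0.0227) = 0.86480
  Q(3)·log₂(Q(3)/P(3)) = 0.6871·log₂(0.6871/0.9674) = -0.33915

D_KL(Q||P) = 0.16820 + 0.86480 - 0.33915 = 0.69385 ≈ 0.6939 bits

These are NOT equal (difference: 0.3214 bits). KL divergence is asymmetric: D_KL(P||Q) ≠ D_KL(Q||P) in general.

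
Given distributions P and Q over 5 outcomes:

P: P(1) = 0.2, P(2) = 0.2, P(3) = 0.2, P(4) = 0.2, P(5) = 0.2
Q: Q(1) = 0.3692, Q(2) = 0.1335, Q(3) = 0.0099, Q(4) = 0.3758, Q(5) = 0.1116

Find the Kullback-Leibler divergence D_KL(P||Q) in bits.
0.7934 bits

D_KL(P||Q) = Σ P(x) log₂(P(x)/Q(x))

Computing term by term:
  P(1)·log₂(P(1)/Q(1)) = 0.2·log₂(0.2/0.3692) = -0.17688
  P(2)·log₂(P(2)/Q(2)) = 0.2·log₂(0.2/0.1335) = 0.11663
  P(3)·log₂(P(3)/Q(3)) = 0.2·log₂(0.2/0.0099) = 0.86729
  P(4)·log₂(P(4)/Q(4)) = 0.2·log₂(0.2/0.3758) = -0.18199
  P(5)·log₂(P(5)/Q(5)) = 0.2·log₂(0.2/0.1116) = 0.16833

D_KL(P||Q) = -0.17688 + 0.11663 + 0.86729 - 0.18199 + 0.16833 = 0.79338 ≈ 0.7934 bits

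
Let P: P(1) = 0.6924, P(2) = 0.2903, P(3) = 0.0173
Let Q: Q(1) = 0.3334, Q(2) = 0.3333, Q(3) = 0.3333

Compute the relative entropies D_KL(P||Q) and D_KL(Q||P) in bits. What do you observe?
D_KL(P||Q) = 0.5983 bits, D_KL(Q||P) = 1.1374 bits. The two directions give different values (D_KL(Q||P) exceeds D_KL(P||Q) by 0.5391 bits): KL divergence is asymmetric.

D_KL(P||Q) = Σ P(x) log₂(P(x)/Q(x))

Computing term by term:
  P(1)·log₂(P(1)/Q(1)) = 0.6924·log₂(0.6924/0.3334) = 0.73003
  P(2)·log₂(P(2)/Q(2)) = 0.2903·log₂(0.2903/0.3333) = -0.05785
  P(3)·log₂(P(3)/Q(3)) = 0.0173·log₂(0.0173/0.3333) = -0.07384

D_KL(P||Q) = 0.73003 - 0.05785 - 0.07384 = 0.59834 ≈ 0.5983 bits

D_KL(Q||P) = Σ Q(x) log₂(Q(x)/P(x))

Computing term by term:
  Q(1)·log₂(Q(1)/P(1)) = 0.3334·log₂(0.3334/0.6924) = -0.35152
  Q(2)·log₂(Q(2)/P(2)) = 0.3333·log₂(0.3333/0.2903) = 0.06642
  Q(3)·log₂(Q(3)/P(3)) = 0.3333·log₂(0.3333/0.0173) = 1.42252

D_KL(Q||P) = -0.35152 + 0.06642 + 1.42252 = 1.13742 ≈ 1.1374 bits

These are NOT equal (difference: 0.5391 bits). KL divergence is asymmetric: D_KL(P||Q) ≠ D_KL(Q||P) in general.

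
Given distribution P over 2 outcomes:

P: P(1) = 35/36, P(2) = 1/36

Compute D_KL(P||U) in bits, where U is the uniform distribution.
0.8169 bits

U(i) = 1/2 for all i

D_KL(P||U) = Σ P(x) log₂(P(x) / (1/2))
           = Σ P(x) log₂(P(x)) + log₂(2)
           = log₂(2) - H(P)

H(P) = -Σ P(x) log₂(P(x)):
  -P(1)·log₂(P(1)) = -(35/36)·log₂(35/36) = 0.03951
  -P(2)·log₂(P(2)) = -(1/36)·log₂(1/36) = 0.14361
H(P) = 0.03951 + 0.14361 = 0.18312 bits

log₂(2) = 1.00000 bits

D_KL(P||U) = 1.00000 - 0.18312 = 0.81688 ≈ 0.8169 bits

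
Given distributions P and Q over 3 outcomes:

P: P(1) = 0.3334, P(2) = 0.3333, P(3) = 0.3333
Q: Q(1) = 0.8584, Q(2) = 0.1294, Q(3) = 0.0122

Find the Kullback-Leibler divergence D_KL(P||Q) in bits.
1.5905 bits

D_KL(P||Q) = Σ P(x) log₂(P(x)/Q(x))

Computing term by term:
  P(1)·log₂(P(1)/Q(1)) = 0.3334·log₂(0.3334/0.8584) = -0.45489
  P(2)·log₂(P(2)/Q(2)) = 0.3333·log₂(0.3333/0.1294) = 0.45495
  P(3)·log₂(P(3)/Q(3)) = 0.3333·log₂(0.3333/0.0122) = 1.59046

D_KL(P||Q) = -0.45489 + 0.45495 + 1.59046 = 1.59052 ≈ 1.5905 bits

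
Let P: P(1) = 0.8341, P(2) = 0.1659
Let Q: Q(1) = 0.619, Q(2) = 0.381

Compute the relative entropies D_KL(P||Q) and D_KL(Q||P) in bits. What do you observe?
D_KL(P||Q) = 0.1599 bits, D_KL(Q||P) = 0.1907 bits. The two directions give different values (D_KL(Q||P) exceeds D_KL(P||Q) by 0.0308 bits): KL divergence is asymmetric.

D_KL(P||Q) = Σ P(x) log₂(P(x)/Q(x))

Computing term by term:
  P(1)·log₂(P(1)/Q(1)) = 0.8341·log₂(0.8341/0.619) = 0.35890
  P(2)·log₂(P(2)/Q(2)) = 0.1659·log₂(0.1659/0.381) = -0.19899

D_KL(P||Q) = 0.35890 - 0.19899 = 0.15991 ≈ 0.1599 bits

D_KL(Q||P) = Σ Q(x) log₂(Q(x)/P(x))

Computing term by term:
  Q(1)·log₂(Q(1)/P(1)) = 0.619·log₂(0.619/0.8341) = -0.26634
  Q(2)·log₂(Q(2)/P(2)) = 0.381·log₂(0.381/0.1659) = 0.45700

D_KL(Q||P) = -0.26634 + 0.45700 = 0.19066 ≈ 0.1907 bits

These are NOT equal (difference: 0.0308 bits). KL divergence is asymmetric: D_KL(P||Q) ≠ D_KL(Q||P) in general.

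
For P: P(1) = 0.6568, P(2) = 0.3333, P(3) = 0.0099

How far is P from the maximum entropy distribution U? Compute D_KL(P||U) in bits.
0.5924 bits

U(i) = 1/3 for all i

D_KL(P||U) = Σ P(x) log₂(P(x) / (1/3))
           = Σ P(x) log₂(P(x)) + log₂(3)
           = log₂(3) - H(P)

H(P) = -Σ P(x) log₂(P(x)):
  -P(1)·log₂(P(1)) = -(0.6568)·log₂(0.6568) = 0.39833
  -P(2)·log₂(P(2)) = -(0.3333)·log₂(0.3333) = 0.52832
  -P(3)·log₂(P(3)) = -(0.0099)·log₂(0.0099) = 0.06592
H(P) = 0.39833 + 0.52832 + 0.06592 = 0.99257 bits

log₂(3) = 1.58496 bits

D_KL(P||U) = 1.58496 - 0.99257 = 0.59239 ≈ 0.5924 bits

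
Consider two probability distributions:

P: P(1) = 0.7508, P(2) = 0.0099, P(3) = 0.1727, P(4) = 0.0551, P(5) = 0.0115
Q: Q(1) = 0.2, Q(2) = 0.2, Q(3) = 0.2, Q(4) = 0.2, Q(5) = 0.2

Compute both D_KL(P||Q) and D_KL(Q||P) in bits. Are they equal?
D_KL(P||Q) = 1.2035 bits, D_KL(Q||P) = 1.7240 bits. No, they are not equal.

D_KL(P||Q) = Σ P(x) log₂(P(x)/Q(x))

Computing term by term:
  P(1)·log₂(P(1)/Q(1)) = 0.7508·log₂(0.7508/0.2) = 1.43285
  P(2)·log₂(P(2)/Q(2)) = 0.0099·log₂(0.0099/0.2) = -0.04293
  P(3)·log₂(P(3)/Q(3)) = 0.1727·log₂(0.1727/0.2) = -0.03657
  P(4)·log₂(P(4)/Q(4)) = 0.0551·log₂(0.0551/0.2) = -0.10248
  P(5)·log₂(P(5)/Q(5)) = 0.0115·log₂(0.0115/0.2) = -0.04738

D_KL(P||Q) = 1.43285 - 0.04293 - 0.03657 - 0.10248 - 0.04738 = 1.20349 ≈ 1.2035 bits

D_KL(Q||P) = Σ Q(x) log₂(Q(x)/P(x))

Computing term by term:
  Q(1)·log₂(Q(1)/P(1)) = 0.2·log₂(0.2/0.7508) = -0.38169
  Q(2)·log₂(Q(2)/P(2)) = 0.2·log₂(0.2/0.0099) = 0.86729
  Q(3)·log₂(Q(3)/P(3)) = 0.2·log₂(0.2/0.1727) = 0.04235
  Q(4)·log₂(Q(4)/P(4)) = 0.2·log₂(0.2/0.0551) = 0.37198
  Q(5)·log₂(Q(5)/P(5)) = 0.2·log₂(0.2/0.0115) = 0.82406

D_KL(Q||P) = -0.38169 + 0.86729 + 0.04235 + 0.37198 + 0.82406 = 1.72399 ≈ 1.7240 bits

These are NOT equal (difference: 0.5205 bits). KL divergence is asymmetric: D_KL(P||Q) ≠ D_KL(Q||P) in general.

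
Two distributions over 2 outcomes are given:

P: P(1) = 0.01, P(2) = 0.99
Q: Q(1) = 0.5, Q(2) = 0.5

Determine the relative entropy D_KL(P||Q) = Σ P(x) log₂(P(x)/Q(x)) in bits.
0.9192 bits

D_KL(P||Q) = Σ P(x) log₂(P(x)/Q(x))

Computing term by term:
  P(1)·log₂(P(1)/Q(1)) = 0.01·log₂(0.01/0.5) = -0.05644
  P(2)·log₂(P(2)/Q(2)) = 0.99·log₂(0.99/0.5) = 0.97565

D_KL(P||Q) = -0.05644 + 0.97565 = 0.91921 ≈ 0.9192 bits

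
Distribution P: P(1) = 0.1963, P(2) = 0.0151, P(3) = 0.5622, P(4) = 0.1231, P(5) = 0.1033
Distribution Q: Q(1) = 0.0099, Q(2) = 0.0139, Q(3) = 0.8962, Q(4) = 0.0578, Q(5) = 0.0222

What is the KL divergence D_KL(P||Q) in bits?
0.8329 bits

D_KL(P||Q) = Σ P(x) log₂(P(x)/Q(x))

Computing term by term:
  P(1)·log₂(P(1)/Q(1)) = 0.1963·log₂(0.1963/0.0099) = 0.84595
  P(2)·log₂(P(2)/Q(2)) = 0.0151·log₂(0.0151/0.0139) = 0.00180
  P(3)·log₂(P(3)/Q(3)) = 0.5622·log₂(0.5622/0.8962) = -0.37821
  P(4)·log₂(P(4)/Q(4)) = 0.1231·log₂(0.1231/0.0578) = 0.13426
  P(5)·log₂(P(5)/Q(5)) = 0.1033·log₂(0.1033/0.0222) = 0.22914

D_KL(P||Q) = 0.84595 + 0.00180 - 0.37821 + 0.13426 + 0.22914 = 0.83294 ≈ 0.8329 bits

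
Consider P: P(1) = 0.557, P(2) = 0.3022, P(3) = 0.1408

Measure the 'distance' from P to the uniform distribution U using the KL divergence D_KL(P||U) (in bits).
0.1948 bits

U(i) = 1/3 for all i

D_KL(P||U) = Σ P(x) log₂(P(x) / (1/3))
           = Σ P(x) log₂(P(x)) + log₂(3)
           = log₂(3) - H(P)

H(P) = -Σ P(x) log₂(P(x)):
  -P(1)·log₂(P(1)) = -(0.557)·log₂(0.557) = 0.47025
  -P(2)·log₂(P(2)) = -(0.3022)·log₂(0.3022) = 0.52173
  -P(3)·log₂(P(3)) = -(0.1408)·log₂(0.1408) = 0.39822
H(P) = 0.47025 + 0.52173 + 0.39822 = 1.39020 bits

log₂(3) = 1.58496 bits

D_KL(P||U) = 1.58496 - 1.39020 = 0.19476 ≈ 0.1948 bits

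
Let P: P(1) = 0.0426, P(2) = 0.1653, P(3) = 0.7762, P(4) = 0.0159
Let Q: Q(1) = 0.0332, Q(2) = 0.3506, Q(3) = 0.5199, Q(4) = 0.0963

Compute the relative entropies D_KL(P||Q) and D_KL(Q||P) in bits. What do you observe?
D_KL(P||Q) = 0.2435 bits, D_KL(Q||P) = 0.3180 bits. The two directions give different values (D_KL(Q||P) exceeds D_KL(P||Q) by 0.0745 bits): KL divergence is asymmetric.

D_KL(P||Q) = Σ P(x) log₂(P(x)/Q(x))

Computing term by term:
  P(1)·log₂(P(1)/Q(1)) = 0.0426·log₂(0.0426/0.0332) = 0.01532
  P(2)·log₂(P(2)/Q(2)) = 0.1653·log₂(0.1653/0.3506) = -0.17931
  P(3)·log₂(P(3)/Q(3)) = 0.7762·log₂(0.7762/0.5199) = 0.44879
  P(4)·log₂(P(4)/Q(4)) = 0.0159·log₂(0.0159/0.0963) = -0.04132

D_KL(P||Q) = 0.01532 - 0.17931 + 0.44879 - 0.04132 = 0.24348 ≈ 0.2435 bits

D_KL(Q||P) = Σ Q(x) log₂(Q(x)/P(x))

Computing term by term:
  Q(1)·log₂(Q(1)/P(1)) = 0.0332·log₂(0.0332/0.0426) = -0.01194
  Q(2)·log₂(Q(2)/P(2)) = 0.3506·log₂(0.3506/0.1653) = 0.38031
  Q(3)·log₂(Q(3)/P(3)) = 0.5199·log₂(0.5199/0.7762) = -0.30060
  Q(4)·log₂(Q(4)/P(4)) = 0.0963·log₂(0.0963/0.0159) = 0.25024

D_KL(Q||P) = -0.01194 + 0.38031 - 0.30060 + 0.25024 = 0.31801 ≈ 0.3180 bits

These are NOT equal (difference: 0.0745 bits). KL divergence is asymmetric: D_KL(P||Q) ≠ D_KL(Q||P) in general.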